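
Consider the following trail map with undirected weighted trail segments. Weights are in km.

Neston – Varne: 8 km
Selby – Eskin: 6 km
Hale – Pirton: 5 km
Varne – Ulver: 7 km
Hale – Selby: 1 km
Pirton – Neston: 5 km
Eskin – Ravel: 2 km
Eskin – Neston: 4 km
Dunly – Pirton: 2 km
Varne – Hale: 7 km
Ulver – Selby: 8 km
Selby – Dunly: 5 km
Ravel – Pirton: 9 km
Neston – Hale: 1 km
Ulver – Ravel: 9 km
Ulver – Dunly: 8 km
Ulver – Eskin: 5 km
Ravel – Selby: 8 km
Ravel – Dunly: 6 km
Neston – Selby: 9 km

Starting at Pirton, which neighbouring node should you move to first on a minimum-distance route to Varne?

Hale

Candidate routes:
Pirton - Neston - Hale - Varne: 5+1+7 = 13
Pirton - Neston - Varne: 5+8 = 13
Pirton - Hale - Varne: 5+7 = 12
Cheapest is Pirton - Hale - Varne at 12 km.
So from Pirton the first move is to Hale.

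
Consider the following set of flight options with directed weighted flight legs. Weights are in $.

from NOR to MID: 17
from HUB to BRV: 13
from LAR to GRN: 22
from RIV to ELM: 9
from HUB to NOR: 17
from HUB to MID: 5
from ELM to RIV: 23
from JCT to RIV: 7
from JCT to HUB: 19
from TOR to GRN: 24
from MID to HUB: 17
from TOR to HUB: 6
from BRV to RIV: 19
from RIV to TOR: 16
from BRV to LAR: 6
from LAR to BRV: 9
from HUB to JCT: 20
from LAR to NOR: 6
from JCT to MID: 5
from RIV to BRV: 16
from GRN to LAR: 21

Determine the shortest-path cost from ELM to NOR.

$51

Settle nodes by increasing distance from ELM:
ELM: 0
RIV: 23  (via ELM)
BRV: 39  (via RIV)
TOR: 39  (via RIV)
HUB: 45  (via TOR)
LAR: 45  (via BRV)
MID: 50  (via HUB)
NOR: 51  (via LAR)
Shortest route: ELM → RIV → BRV → LAR → NOR = $51.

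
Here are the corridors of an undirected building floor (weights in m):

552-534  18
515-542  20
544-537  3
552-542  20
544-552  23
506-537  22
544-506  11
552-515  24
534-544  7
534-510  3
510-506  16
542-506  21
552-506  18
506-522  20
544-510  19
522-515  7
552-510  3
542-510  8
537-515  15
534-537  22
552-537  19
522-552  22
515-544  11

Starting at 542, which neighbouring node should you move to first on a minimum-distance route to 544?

510

Compare a few routes:
542 - 510 - 534 - 544: 8+3+7 = 18
542 - 510 - 544: 8+19 = 27
The minimum is 18 m via 542 - 510 - 534 - 544.
So from 542 the first move is to 510.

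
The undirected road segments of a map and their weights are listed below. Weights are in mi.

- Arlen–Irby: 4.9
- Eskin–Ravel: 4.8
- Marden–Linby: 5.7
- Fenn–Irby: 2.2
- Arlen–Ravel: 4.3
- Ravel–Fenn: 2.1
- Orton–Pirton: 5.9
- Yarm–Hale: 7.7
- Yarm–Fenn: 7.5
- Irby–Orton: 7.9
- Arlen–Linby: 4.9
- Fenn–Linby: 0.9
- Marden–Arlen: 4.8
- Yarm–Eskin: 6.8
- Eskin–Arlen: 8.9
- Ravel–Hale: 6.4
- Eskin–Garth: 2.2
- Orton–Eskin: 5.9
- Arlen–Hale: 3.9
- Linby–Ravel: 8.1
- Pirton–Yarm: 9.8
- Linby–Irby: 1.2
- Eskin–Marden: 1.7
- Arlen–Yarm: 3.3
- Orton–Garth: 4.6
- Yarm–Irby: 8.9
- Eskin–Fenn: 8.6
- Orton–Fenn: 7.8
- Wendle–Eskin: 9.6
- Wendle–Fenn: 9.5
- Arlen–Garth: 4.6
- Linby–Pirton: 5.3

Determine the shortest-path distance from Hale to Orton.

13.1 mi

Running Dijkstra from Hale:
Hale: 0
Arlen: 3.9  (via Hale)
Ravel: 6.4  (via Hale)
Yarm: 7.2  (via Arlen)
Fenn: 8.5  (via Ravel)
Garth: 8.5  (via Arlen)
Marden: 8.7  (via Arlen)
Irby: 8.8  (via Arlen)
Linby: 8.8  (via Arlen)
Eskin: 10.4  (via Marden)
Orton: 13.1  (via Garth)
Shortest route: Hale–Arlen–Garth–Orton = 13.1 mi.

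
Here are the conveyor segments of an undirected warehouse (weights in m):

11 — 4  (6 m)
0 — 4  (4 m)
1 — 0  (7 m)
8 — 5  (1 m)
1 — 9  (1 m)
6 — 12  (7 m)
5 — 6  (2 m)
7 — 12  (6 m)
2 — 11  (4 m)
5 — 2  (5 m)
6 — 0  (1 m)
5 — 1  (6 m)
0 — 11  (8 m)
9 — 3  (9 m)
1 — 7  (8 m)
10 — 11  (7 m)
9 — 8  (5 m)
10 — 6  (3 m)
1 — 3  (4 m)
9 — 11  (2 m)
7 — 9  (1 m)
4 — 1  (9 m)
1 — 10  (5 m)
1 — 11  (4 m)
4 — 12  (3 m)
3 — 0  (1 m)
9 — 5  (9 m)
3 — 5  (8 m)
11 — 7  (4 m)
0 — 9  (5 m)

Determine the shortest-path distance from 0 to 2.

Shortest distances from 0:
0: 0
3: 1  (via 0)
6: 1  (via 0)
5: 3  (via 6)
4: 4  (via 0)
8: 4  (via 5)
10: 4  (via 6)
1: 5  (via 3)
9: 5  (via 0)
7: 6  (via 9)
11: 7  (via 9)
12: 7  (via 4)
2: 8  (via 5)
Shortest route: 0–6–5–2 = 8 m.

8 m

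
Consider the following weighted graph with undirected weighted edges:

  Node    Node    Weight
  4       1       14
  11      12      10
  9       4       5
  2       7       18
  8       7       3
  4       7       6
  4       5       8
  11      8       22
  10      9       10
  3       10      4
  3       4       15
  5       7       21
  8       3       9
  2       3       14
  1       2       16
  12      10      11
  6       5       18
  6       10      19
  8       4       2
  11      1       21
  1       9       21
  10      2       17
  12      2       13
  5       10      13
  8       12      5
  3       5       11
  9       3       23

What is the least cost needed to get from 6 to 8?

Settle nodes by increasing distance from 6:
6: 0
5: 18  (via 6)
10: 19  (via 6)
3: 23  (via 10)
4: 26  (via 5)
8: 28  (via 4)
Shortest route: 6 → 5 → 4 → 8 = 28.

28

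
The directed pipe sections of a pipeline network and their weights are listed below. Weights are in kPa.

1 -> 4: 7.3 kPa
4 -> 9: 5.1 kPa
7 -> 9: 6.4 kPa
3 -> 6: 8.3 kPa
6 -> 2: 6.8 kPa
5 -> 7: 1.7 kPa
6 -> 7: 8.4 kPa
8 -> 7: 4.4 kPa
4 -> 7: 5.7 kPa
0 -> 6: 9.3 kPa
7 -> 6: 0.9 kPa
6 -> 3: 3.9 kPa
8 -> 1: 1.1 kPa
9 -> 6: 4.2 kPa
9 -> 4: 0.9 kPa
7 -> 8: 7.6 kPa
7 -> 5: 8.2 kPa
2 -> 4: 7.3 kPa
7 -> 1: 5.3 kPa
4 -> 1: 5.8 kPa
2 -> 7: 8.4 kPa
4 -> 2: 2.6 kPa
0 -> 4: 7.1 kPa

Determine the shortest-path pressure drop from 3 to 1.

Running Dijkstra from 3:
3: 0
6: 8.3  (via 3)
2: 15.1  (via 6)
7: 16.7  (via 6)
1: 22  (via 7)
Shortest route: 3–6–7–1 = 22 kPa.

22 kPa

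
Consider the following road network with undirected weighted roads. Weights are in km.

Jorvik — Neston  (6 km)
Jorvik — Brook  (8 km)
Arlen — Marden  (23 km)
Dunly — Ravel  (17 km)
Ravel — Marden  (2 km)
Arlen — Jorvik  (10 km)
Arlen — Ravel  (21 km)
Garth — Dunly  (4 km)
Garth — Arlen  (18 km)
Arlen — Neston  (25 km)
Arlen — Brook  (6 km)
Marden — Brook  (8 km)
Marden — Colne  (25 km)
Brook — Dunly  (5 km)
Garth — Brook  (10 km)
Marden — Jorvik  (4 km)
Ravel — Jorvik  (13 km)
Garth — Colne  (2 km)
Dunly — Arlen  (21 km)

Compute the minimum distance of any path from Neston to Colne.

25 km

Settle nodes by increasing distance from Neston:
Neston: 0
Jorvik: 6  (via Neston)
Marden: 10  (via Jorvik)
Ravel: 12  (via Marden)
Brook: 14  (via Jorvik)
Arlen: 16  (via Jorvik)
Dunly: 19  (via Brook)
Garth: 23  (via Dunly)
Colne: 25  (via Garth)
Shortest route: Neston → Jorvik → Brook → Dunly → Garth → Colne = 25 km.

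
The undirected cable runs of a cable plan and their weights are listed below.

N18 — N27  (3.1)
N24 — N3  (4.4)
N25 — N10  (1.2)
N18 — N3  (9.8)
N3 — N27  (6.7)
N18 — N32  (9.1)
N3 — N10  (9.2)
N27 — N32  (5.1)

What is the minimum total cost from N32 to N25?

Settle nodes by increasing distance from N32:
N32: 0
N27: 5.1  (via N32)
N18: 8.2  (via N27)
N3: 11.8  (via N27)
N24: 16.2  (via N3)
N10: 21  (via N3)
N25: 22.2  (via N10)
Shortest route: N32 → N27 → N3 → N10 → N25 = 22.2.

22.2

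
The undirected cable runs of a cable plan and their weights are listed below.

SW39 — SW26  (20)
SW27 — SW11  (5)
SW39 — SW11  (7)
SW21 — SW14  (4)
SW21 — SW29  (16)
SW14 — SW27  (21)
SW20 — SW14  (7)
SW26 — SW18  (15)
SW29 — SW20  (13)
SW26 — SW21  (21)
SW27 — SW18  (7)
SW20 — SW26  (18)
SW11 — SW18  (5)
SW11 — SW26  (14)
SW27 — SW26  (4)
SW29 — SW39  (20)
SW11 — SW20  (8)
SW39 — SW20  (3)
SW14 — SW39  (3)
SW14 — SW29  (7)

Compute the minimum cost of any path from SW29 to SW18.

Enumerating some paths:
SW29 → SW20 → SW11 → SW18: 13+8+5 = 26
SW29 → SW14 → SW39 → SW20 → SW11 → SW18: 7+3+3+8+5 = 26
SW29 → SW14 → SW39 → SW11 → SW18: 7+3+7+5 = 22
The minimum is 22 via SW29 → SW14 → SW39 → SW11 → SW18.

22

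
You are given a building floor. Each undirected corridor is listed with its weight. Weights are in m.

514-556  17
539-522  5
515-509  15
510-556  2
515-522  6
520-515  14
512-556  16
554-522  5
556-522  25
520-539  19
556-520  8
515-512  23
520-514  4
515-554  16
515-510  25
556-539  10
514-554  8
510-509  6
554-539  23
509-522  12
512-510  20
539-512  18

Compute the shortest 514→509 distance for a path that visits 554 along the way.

Best 514 to 554: 514 → 554 costing 8
Best 554 to 509: 554 → 522 → 509 costing 17
Total via 554: 8 + 17 = 25 m.

25 m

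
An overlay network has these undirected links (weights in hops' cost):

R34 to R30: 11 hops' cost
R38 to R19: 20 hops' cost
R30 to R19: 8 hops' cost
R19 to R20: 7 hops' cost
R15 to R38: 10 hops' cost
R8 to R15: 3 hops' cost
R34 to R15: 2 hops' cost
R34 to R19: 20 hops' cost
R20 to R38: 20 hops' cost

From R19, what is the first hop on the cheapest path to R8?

R30

Enumerating some paths:
R19–R38–R15–R8: 20+10+3 = 33
R19–R30–R34–R15–R8: 8+11+2+3 = 24
R19–R34–R15–R8: 20+2+3 = 25
R19–R20–R38–R15–R8: 7+20+10+3 = 40
Cheapest is R19–R30–R34–R15–R8 at 24 hops' cost.
So from R19 the first move is to R30.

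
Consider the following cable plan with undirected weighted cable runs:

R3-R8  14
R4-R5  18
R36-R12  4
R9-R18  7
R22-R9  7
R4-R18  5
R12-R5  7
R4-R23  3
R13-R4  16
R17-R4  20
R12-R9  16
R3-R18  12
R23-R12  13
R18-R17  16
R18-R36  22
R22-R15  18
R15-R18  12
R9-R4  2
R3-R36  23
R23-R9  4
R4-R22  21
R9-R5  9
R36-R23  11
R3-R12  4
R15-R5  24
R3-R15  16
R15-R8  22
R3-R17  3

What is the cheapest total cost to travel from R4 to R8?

Running Dijkstra from R4:
R4: 0
R9: 2  (via R4)
R23: 3  (via R4)
R18: 5  (via R4)
R22: 9  (via R9)
R5: 11  (via R9)
R36: 14  (via R23)
R13: 16  (via R4)
R12: 16  (via R23)
R3: 17  (via R18)
R15: 17  (via R18)
R17: 20  (via R4)
R8: 31  (via R3)
Shortest route: R4 → R18 → R3 → R8 = 31.

31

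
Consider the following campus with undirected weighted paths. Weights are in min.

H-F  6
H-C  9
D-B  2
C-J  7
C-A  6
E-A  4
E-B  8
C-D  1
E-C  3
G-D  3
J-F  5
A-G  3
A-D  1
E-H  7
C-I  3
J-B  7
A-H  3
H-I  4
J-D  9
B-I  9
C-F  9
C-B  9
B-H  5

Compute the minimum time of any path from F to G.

Running Dijkstra from F:
F: 0
J: 5  (via F)
H: 6  (via F)
A: 9  (via H)
C: 9  (via F)
D: 10  (via A)
I: 10  (via H)
B: 11  (via H)
E: 12  (via C)
G: 12  (via A)
Shortest route: F–H–A–G = 12 min.

12 min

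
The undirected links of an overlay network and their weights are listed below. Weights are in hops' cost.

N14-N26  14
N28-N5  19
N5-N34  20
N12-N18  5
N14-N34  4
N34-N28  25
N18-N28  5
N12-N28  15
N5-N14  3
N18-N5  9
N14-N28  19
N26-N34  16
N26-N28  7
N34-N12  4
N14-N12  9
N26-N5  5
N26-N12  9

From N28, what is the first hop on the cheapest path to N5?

Compare a few routes:
N28 - N26 - N5: 7+5 = 12
N28 - N18 - N5: 5+9 = 14
N28 - N5: 19 = 19
The minimum is 12 hops' cost via N28 - N26 - N5.
So from N28 the first move is to N26.

N26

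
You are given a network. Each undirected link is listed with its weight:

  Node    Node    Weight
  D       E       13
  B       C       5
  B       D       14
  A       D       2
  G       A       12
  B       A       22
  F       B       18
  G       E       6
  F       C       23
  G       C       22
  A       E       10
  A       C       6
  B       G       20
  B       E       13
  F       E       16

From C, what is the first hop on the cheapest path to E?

Compare a few routes:
C - B - E: 5+13 = 18
C - A - E: 6+10 = 16
The minimum is 16 via C - A - E.
So from C the first move is to A.

A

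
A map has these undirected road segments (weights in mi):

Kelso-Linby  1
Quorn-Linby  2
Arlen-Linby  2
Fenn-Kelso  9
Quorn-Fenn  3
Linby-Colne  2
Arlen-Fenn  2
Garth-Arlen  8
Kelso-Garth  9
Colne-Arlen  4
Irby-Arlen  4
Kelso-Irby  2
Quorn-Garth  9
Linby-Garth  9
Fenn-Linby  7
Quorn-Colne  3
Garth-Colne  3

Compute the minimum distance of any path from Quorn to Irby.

5 mi

Settle nodes by increasing distance from Quorn:
Quorn: 0
Linby: 2  (via Quorn)
Kelso: 3  (via Linby)
Colne: 3  (via Quorn)
Fenn: 3  (via Quorn)
Arlen: 4  (via Linby)
Irby: 5  (via Kelso)
Shortest route: Quorn → Linby → Kelso → Irby = 5 mi.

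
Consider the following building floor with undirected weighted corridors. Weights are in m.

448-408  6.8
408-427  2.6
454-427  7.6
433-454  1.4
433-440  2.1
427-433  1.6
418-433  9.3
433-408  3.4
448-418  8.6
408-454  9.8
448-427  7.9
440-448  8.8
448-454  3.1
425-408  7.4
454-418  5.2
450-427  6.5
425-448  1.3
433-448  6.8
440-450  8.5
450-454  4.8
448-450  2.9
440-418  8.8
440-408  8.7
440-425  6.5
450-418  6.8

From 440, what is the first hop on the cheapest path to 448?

Enumerating some paths:
440 - 433 - 448: 2.1+6.8 = 8.9
440 - 425 - 448: 6.5+1.3 = 7.8
440 - 448: 8.8 = 8.8
440 - 433 - 454 - 448: 2.1+1.4+3.1 = 6.6
The minimum is 6.6 m via 440 - 433 - 454 - 448.
So from 440 the first move is to 433.

433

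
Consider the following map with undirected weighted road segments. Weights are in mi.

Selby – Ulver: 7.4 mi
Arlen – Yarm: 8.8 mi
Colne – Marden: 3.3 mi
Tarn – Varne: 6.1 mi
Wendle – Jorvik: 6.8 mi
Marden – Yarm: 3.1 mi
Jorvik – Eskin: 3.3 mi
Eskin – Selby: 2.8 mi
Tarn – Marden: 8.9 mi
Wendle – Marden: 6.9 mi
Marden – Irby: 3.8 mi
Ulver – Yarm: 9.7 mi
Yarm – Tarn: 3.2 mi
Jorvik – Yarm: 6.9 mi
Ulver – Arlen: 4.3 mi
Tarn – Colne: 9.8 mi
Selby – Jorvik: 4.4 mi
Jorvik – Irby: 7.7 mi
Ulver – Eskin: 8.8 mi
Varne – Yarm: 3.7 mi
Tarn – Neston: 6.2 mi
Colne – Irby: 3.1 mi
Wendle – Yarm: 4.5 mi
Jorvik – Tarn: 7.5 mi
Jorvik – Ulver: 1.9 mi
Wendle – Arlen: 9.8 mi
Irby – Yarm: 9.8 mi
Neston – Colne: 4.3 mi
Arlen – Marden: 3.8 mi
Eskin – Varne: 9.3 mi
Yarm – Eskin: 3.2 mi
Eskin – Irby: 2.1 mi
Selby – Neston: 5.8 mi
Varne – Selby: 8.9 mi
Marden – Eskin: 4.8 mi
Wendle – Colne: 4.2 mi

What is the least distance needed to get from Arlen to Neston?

11.4 mi

Settle nodes by increasing distance from Arlen:
Arlen: 0
Marden: 3.8  (via Arlen)
Ulver: 4.3  (via Arlen)
Jorvik: 6.2  (via Ulver)
Yarm: 6.9  (via Marden)
Colne: 7.1  (via Marden)
Irby: 7.6  (via Marden)
Eskin: 8.6  (via Marden)
Wendle: 9.8  (via Arlen)
Tarn: 10.1  (via Yarm)
Selby: 10.6  (via Jorvik)
Varne: 10.6  (via Yarm)
Neston: 11.4  (via Colne)
Shortest route: Arlen–Marden–Colne–Neston = 11.4 mi.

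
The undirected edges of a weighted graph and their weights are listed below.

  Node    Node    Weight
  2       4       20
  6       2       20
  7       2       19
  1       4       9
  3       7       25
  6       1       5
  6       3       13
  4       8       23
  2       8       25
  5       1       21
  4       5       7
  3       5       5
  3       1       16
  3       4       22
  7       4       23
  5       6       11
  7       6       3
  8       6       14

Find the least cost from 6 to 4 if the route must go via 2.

40

Shortest 6→2: 6–2 = 20
Shortest 2→4: 2–4 = 20
Total via 2: 20 + 20 = 40.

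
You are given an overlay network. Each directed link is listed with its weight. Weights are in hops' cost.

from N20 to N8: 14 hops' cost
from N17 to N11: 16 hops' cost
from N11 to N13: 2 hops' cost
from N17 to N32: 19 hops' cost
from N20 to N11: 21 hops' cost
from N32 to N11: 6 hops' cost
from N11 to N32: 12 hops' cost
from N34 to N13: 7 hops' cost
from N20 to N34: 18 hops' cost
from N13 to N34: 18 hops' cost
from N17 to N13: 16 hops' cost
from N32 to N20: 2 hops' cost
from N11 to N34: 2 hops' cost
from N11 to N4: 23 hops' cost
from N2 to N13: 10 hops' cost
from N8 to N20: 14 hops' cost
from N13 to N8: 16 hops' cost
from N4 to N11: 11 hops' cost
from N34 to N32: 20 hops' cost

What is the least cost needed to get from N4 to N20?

25 hops' cost

Compare a few routes:
N4–N11–N34–N32–N20: 11+2+20+2 = 35
N4–N11–N34–N13–N8–N20: 11+2+7+16+14 = 50
N4–N11–N32–N20: 11+12+2 = 25
N4–N11–N13–N8–N20: 11+2+16+14 = 43
Cheapest is N4–N11–N32–N20 at 25 hops' cost.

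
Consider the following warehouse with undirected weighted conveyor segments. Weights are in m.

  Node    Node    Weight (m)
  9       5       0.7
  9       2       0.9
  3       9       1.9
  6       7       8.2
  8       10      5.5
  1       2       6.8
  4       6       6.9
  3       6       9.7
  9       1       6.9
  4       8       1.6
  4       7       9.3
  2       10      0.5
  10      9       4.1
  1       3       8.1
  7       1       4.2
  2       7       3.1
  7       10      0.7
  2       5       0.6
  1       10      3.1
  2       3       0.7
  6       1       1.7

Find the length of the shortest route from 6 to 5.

5.9 m

Enumerating some paths:
6 → 1 → 10 → 2 → 9 → 5: 1.7+3.1+0.5+0.9+0.7 = 6.9
6 → 1 → 10 → 2 → 5: 1.7+3.1+0.5+0.6 = 5.9
6 → 1 → 7 → 10 → 2 → 5: 1.7+4.2+0.7+0.5+0.6 = 7.7
Cheapest is 6 → 1 → 10 → 2 → 5 at 5.9 m.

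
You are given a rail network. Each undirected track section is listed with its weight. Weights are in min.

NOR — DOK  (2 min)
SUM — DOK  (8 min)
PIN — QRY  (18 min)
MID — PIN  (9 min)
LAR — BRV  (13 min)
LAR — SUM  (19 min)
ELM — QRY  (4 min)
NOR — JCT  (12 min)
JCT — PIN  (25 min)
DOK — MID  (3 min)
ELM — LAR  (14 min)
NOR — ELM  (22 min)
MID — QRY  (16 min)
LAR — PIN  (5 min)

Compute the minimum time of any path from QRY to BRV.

31 min

Settle nodes by increasing distance from QRY:
QRY: 0
ELM: 4  (via QRY)
MID: 16  (via QRY)
LAR: 18  (via ELM)
PIN: 18  (via QRY)
DOK: 19  (via MID)
NOR: 21  (via DOK)
SUM: 27  (via DOK)
BRV: 31  (via LAR)
Shortest route: QRY–ELM–LAR–BRV = 31 min.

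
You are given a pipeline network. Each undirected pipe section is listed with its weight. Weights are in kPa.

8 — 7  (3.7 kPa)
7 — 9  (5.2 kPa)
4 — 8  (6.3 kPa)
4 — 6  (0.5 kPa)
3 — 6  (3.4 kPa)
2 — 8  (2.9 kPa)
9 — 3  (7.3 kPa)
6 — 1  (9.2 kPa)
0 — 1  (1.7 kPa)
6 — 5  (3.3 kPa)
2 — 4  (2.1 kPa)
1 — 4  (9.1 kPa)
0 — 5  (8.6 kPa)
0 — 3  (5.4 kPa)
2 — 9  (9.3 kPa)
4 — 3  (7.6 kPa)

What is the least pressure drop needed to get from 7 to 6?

Settle nodes by increasing distance from 7:
7: 0
8: 3.7  (via 7)
9: 5.2  (via 7)
2: 6.6  (via 8)
4: 8.7  (via 2)
6: 9.2  (via 4)
Shortest route: 7 → 8 → 2 → 4 → 6 = 9.2 kPa.

9.2 kPa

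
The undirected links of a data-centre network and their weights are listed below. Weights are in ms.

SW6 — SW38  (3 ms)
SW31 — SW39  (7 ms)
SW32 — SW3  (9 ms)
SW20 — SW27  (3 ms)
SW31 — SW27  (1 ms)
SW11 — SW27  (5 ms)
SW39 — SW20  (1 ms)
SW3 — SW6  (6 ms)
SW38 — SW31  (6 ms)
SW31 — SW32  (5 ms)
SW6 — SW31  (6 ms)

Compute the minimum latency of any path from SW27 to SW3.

13 ms

Shortest distances from SW27:
SW27: 0
SW31: 1  (via SW27)
SW20: 3  (via SW27)
SW39: 4  (via SW20)
SW11: 5  (via SW27)
SW32: 6  (via SW31)
SW38: 7  (via SW31)
SW6: 7  (via SW31)
SW3: 13  (via SW6)
Shortest route: SW27 → SW31 → SW6 → SW3 = 13 ms.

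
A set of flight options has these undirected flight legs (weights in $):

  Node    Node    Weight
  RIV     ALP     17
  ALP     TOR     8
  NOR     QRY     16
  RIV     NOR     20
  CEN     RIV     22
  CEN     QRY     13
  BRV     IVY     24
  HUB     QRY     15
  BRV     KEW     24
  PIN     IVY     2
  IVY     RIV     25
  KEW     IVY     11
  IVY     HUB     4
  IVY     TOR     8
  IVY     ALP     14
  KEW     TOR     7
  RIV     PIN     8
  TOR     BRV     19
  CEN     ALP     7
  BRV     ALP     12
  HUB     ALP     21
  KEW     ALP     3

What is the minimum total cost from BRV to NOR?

Running Dijkstra from BRV:
BRV: 0
ALP: 12  (via BRV)
KEW: 15  (via ALP)
TOR: 19  (via BRV)
CEN: 19  (via ALP)
IVY: 24  (via BRV)
PIN: 26  (via IVY)
HUB: 28  (via IVY)
RIV: 29  (via ALP)
QRY: 32  (via CEN)
NOR: 48  (via QRY)
Shortest route: BRV → ALP → CEN → QRY → NOR = $48.

$48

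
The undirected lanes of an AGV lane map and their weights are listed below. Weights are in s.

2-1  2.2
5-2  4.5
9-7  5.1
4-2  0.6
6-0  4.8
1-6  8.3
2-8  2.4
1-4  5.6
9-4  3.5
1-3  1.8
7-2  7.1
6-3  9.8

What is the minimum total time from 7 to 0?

22.4 s

Candidate routes:
7–9–4–2–1–6–0: 5.1+3.5+0.6+2.2+8.3+4.8 = 24.5
7–2–1–3–6–0: 7.1+2.2+1.8+9.8+4.8 = 25.7
7–2–4–1–6–0: 7.1+0.6+5.6+8.3+4.8 = 26.4
7–2–1–6–0: 7.1+2.2+8.3+4.8 = 22.4
The minimum is 22.4 s via 7–2–1–6–0.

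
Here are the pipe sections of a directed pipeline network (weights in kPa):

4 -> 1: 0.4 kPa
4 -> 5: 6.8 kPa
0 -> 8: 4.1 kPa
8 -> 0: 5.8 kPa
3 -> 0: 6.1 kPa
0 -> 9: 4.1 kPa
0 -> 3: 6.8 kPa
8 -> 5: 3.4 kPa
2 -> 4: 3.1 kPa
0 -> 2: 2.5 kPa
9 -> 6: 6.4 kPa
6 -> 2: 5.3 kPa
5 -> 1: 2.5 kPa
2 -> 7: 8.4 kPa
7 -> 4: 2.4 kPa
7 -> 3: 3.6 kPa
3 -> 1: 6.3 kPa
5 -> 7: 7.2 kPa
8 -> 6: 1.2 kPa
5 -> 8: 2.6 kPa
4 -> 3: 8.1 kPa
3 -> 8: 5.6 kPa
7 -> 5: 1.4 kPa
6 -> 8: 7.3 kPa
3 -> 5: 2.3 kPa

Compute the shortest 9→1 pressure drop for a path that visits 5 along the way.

Shortest 9→5: 9–6–8–5 = 17.1
Shortest 5→1: 5–1 = 2.5
Total via 5: 17.1 + 2.5 = 19.6 kPa.

19.6 kPa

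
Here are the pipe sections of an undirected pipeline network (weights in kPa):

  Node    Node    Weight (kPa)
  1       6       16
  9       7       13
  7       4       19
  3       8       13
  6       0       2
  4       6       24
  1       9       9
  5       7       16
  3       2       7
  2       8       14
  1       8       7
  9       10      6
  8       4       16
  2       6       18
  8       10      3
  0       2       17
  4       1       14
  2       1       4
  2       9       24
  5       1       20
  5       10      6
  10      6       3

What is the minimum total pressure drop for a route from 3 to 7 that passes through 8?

Shortest 3→8: 3–8 = 13
Best 8 to 7: 8–10–9–7 costing 22
Total via 8: 13 + 22 = 35 kPa.

35 kPa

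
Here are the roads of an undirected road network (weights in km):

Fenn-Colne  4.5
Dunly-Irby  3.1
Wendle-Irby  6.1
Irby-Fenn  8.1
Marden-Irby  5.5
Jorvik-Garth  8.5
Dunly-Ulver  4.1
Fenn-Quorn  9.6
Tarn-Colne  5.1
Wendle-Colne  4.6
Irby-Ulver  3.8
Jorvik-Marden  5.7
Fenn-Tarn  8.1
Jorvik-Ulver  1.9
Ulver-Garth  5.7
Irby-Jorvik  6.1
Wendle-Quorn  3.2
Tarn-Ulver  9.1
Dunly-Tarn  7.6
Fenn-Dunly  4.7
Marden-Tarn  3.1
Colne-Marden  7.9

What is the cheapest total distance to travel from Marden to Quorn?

14.8 km

Running Dijkstra from Marden:
Marden: 0
Tarn: 3.1  (via Marden)
Irby: 5.5  (via Marden)
Jorvik: 5.7  (via Marden)
Ulver: 7.6  (via Jorvik)
Colne: 7.9  (via Marden)
Dunly: 8.6  (via Irby)
Fenn: 11.2  (via Tarn)
Wendle: 11.6  (via Irby)
Garth: 13.3  (via Ulver)
Quorn: 14.8  (via Wendle)
Shortest route: Marden–Irby–Wendle–Quorn = 14.8 km.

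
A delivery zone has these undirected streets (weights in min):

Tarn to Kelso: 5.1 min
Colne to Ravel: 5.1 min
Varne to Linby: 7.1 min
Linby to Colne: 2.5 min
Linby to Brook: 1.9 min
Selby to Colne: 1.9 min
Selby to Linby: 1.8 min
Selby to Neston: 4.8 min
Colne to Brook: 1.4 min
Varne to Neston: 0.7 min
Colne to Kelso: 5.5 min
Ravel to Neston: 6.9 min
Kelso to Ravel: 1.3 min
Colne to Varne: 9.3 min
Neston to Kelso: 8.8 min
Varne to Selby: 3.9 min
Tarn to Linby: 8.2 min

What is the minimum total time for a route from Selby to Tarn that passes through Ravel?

13.4 min

Shortest Selby→Ravel: Selby–Colne–Ravel = 7
Best Ravel to Tarn: Ravel–Kelso–Tarn costing 6.4
Total via Ravel: 7 + 6.4 = 13.4 min.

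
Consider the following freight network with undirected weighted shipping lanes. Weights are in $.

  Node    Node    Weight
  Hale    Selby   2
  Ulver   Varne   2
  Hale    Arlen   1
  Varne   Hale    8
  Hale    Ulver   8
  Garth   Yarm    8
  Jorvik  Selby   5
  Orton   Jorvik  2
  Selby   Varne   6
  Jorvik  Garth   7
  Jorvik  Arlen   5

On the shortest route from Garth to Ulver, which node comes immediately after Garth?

Compare a few routes:
Garth → Jorvik → Arlen → Hale → Ulver: 7+5+1+8 = 21
Garth → Jorvik → Selby → Varne → Ulver: 7+5+6+2 = 20
Garth → Jorvik → Selby → Hale → Ulver: 7+5+2+8 = 22
The minimum is $20 via Garth → Jorvik → Selby → Varne → Ulver.
So from Garth the first move is to Jorvik.

Jorvik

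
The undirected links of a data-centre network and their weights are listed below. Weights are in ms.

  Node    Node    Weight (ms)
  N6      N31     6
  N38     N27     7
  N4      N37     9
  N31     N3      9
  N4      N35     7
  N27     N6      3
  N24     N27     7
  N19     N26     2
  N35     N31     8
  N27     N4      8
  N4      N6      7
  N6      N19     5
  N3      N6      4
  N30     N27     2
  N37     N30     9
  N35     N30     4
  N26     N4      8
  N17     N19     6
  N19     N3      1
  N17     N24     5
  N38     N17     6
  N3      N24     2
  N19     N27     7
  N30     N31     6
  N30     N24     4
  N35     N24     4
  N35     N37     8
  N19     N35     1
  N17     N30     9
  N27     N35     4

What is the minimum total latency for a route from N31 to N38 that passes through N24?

Shortest N31→N24: N31 → N30 → N24 = 10
Shortest N24→N38: N24 → N17 → N38 = 11
Total via N24: 10 + 11 = 21 ms.

21 ms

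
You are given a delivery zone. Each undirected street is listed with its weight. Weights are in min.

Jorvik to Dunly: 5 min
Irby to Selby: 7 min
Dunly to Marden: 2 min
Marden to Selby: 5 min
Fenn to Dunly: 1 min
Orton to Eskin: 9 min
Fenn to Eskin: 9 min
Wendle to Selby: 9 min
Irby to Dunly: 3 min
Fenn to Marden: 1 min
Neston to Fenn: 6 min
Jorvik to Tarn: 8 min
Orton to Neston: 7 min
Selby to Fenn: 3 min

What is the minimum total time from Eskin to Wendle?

Shortest distances from Eskin:
Eskin: 0
Orton: 9  (via Eskin)
Fenn: 9  (via Eskin)
Marden: 10  (via Fenn)
Dunly: 10  (via Fenn)
Selby: 12  (via Fenn)
Irby: 13  (via Dunly)
Neston: 15  (via Fenn)
Jorvik: 15  (via Dunly)
Wendle: 21  (via Selby)
Shortest route: Eskin → Fenn → Selby → Wendle = 21 min.

21 min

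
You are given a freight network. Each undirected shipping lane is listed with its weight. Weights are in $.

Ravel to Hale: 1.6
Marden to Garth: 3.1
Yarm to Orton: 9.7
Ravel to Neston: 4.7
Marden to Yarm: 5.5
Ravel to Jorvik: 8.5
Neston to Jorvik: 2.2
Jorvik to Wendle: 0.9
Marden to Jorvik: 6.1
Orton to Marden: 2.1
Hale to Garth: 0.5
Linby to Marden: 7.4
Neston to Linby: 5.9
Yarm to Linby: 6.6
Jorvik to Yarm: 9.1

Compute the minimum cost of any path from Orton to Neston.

Candidate routes:
Orton - Marden - Jorvik - Neston: 2.1+6.1+2.2 = 10.4
Orton - Marden - Linby - Neston: 2.1+7.4+5.9 = 15.4
Orton - Marden - Garth - Hale - Ravel - Neston: 2.1+3.1+0.5+1.6+4.7 = 12
Cheapest is Orton - Marden - Jorvik - Neston at $10.4.

$10.4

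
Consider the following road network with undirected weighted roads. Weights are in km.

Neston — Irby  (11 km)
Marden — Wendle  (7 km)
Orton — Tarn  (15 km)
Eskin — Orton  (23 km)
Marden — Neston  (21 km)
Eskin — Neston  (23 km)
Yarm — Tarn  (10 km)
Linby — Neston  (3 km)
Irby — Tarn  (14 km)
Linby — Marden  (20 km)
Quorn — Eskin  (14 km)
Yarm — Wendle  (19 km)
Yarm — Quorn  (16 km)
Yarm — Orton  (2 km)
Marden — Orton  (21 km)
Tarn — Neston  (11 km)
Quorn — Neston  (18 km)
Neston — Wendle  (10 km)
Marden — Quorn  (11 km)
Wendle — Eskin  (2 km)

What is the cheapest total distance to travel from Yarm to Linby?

Enumerating some paths:
Yarm–Tarn–Neston–Linby: 10+11+3 = 24
Yarm–Wendle–Neston–Linby: 19+10+3 = 32
Yarm–Orton–Tarn–Neston–Linby: 2+15+11+3 = 31
Yarm–Quorn–Neston–Linby: 16+18+3 = 37
Cheapest is Yarm–Tarn–Neston–Linby at 24 km.

24 km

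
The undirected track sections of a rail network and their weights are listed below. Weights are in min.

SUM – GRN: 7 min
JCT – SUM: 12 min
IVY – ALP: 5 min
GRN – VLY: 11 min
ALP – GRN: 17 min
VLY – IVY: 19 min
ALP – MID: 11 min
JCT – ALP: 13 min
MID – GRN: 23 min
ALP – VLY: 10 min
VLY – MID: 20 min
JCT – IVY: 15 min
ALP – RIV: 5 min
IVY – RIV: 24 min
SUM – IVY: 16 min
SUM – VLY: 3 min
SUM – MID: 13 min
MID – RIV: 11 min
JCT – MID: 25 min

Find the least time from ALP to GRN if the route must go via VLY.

20 min

Best ALP to VLY: ALP → VLY costing 10
Best VLY to GRN: VLY → SUM → GRN costing 10
Total via VLY: 10 + 10 = 20 min.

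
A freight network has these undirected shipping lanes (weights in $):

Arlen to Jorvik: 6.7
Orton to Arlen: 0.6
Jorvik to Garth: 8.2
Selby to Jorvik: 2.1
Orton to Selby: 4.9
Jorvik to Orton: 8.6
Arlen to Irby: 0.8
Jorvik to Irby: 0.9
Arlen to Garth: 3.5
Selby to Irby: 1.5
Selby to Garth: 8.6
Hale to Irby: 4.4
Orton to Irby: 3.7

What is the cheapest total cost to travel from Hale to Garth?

Running Dijkstra from Hale:
Hale: 0
Irby: 4.4  (via Hale)
Arlen: 5.2  (via Irby)
Jorvik: 5.3  (via Irby)
Orton: 5.8  (via Arlen)
Selby: 5.9  (via Irby)
Garth: 8.7  (via Arlen)
Shortest route: Hale → Irby → Arlen → Garth = $8.7.

$8.7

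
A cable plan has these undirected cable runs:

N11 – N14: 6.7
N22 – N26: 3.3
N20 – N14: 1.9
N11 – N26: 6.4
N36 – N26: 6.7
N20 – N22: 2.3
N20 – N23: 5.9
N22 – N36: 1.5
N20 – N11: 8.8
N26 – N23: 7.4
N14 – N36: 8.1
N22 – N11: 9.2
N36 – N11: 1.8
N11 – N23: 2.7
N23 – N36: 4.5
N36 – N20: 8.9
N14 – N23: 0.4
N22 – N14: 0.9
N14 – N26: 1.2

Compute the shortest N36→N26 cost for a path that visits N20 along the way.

6.9

Shortest N36→N20: N36 → N22 → N20 = 3.8
Shortest N20→N26: N20 → N14 → N26 = 3.1
Total via N20: 3.8 + 3.1 = 6.9.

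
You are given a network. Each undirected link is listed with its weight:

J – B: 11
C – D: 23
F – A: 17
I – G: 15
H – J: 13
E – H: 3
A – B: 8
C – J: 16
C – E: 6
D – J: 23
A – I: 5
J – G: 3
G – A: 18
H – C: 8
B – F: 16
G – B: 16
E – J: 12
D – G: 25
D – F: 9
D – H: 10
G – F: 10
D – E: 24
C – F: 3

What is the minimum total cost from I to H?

Candidate routes:
I–G–J–E–H: 15+3+12+3 = 33
I–G–J–H: 15+3+13 = 31
The minimum is 31 via I–G–J–H.

31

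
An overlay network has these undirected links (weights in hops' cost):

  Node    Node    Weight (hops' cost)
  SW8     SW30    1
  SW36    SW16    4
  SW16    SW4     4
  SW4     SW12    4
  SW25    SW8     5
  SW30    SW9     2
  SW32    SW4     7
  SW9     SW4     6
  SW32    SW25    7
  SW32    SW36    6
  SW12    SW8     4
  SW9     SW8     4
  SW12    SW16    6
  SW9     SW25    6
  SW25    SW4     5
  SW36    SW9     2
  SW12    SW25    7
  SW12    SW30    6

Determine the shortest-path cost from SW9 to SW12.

7 hops' cost

Compare a few routes:
SW9 → SW8 → SW12: 4+4 = 8
SW9 → SW30 → SW8 → SW12: 2+1+4 = 7
The minimum is 7 hops' cost via SW9 → SW30 → SW8 → SW12.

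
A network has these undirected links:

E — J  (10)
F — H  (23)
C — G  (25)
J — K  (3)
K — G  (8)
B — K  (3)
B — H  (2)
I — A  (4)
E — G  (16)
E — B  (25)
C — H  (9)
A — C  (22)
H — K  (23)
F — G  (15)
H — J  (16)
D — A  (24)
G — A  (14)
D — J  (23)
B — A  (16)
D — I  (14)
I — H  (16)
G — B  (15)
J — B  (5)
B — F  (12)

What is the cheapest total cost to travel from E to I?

33

Settle nodes by increasing distance from E:
E: 0
J: 10  (via E)
K: 13  (via J)
B: 15  (via J)
G: 16  (via E)
H: 17  (via B)
C: 26  (via H)
F: 27  (via B)
A: 30  (via G)
D: 33  (via J)
I: 33  (via H)
Shortest route: E → J → B → H → I = 33.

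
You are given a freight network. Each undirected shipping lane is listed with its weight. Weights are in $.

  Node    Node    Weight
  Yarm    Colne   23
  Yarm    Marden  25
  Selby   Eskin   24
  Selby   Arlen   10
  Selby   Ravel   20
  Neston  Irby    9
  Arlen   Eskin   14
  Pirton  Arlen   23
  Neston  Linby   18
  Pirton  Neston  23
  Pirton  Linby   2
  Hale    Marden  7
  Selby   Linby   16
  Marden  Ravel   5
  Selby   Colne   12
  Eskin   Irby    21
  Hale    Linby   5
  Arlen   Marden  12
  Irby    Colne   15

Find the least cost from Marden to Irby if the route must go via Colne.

Shortest Marden→Colne: Marden–Arlen–Selby–Colne = 34
Best Colne to Irby: Colne–Irby costing 15
Total via Colne: 34 + 15 = $49.

$49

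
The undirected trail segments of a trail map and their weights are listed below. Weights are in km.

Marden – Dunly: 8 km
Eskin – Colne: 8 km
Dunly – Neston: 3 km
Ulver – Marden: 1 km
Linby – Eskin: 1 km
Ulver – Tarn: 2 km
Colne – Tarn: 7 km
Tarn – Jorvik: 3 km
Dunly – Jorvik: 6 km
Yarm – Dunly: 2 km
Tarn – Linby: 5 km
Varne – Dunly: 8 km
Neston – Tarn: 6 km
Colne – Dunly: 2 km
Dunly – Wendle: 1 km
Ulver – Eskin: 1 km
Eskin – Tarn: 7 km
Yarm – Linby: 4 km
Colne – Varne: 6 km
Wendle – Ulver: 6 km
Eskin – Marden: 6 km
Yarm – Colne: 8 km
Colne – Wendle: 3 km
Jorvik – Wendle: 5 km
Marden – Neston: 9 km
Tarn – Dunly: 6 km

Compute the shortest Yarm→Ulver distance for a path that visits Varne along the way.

Best Yarm to Varne: Yarm → Dunly → Varne costing 10
Shortest Varne→Ulver: Varne → Colne → Wendle → Ulver = 15
Total via Varne: 10 + 15 = 25 km.

25 km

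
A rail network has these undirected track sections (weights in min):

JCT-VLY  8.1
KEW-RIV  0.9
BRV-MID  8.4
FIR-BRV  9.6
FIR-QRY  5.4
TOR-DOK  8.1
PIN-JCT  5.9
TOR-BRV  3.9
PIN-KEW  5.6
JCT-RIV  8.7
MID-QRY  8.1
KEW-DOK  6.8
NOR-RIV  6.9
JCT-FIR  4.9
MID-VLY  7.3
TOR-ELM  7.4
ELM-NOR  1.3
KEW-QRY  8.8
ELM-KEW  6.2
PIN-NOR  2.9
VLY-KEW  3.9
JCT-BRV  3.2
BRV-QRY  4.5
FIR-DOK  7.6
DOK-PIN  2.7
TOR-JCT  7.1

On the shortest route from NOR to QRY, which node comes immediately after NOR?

Enumerating some paths:
NOR–ELM–KEW–QRY: 1.3+6.2+8.8 = 16.3
NOR–PIN–JCT–BRV–QRY: 2.9+5.9+3.2+4.5 = 16.5
Cheapest is NOR–ELM–KEW–QRY at 16.3 min.
So from NOR the first move is to ELM.

ELM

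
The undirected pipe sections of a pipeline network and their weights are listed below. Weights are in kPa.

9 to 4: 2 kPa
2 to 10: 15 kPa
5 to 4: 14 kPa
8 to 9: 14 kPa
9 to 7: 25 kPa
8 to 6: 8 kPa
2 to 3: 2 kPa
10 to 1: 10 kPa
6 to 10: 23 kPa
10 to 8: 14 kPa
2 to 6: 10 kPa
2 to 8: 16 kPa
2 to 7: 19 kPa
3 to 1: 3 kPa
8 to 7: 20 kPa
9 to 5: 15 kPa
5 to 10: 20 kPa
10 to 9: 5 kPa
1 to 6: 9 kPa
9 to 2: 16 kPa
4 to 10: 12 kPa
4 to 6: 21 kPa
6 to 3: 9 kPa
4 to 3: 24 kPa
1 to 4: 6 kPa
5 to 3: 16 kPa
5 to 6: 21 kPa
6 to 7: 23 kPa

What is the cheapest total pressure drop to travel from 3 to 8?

17 kPa

Settle nodes by increasing distance from 3:
3: 0
2: 2  (via 3)
1: 3  (via 3)
4: 9  (via 1)
6: 9  (via 3)
9: 11  (via 4)
10: 13  (via 1)
5: 16  (via 3)
8: 17  (via 6)
Shortest route: 3 → 6 → 8 = 17 kPa.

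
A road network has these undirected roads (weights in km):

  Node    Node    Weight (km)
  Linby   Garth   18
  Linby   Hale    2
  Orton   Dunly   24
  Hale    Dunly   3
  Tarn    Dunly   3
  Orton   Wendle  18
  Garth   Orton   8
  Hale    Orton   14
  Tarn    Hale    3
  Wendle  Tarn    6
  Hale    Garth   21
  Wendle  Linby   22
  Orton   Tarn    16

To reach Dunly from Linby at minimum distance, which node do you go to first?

Candidate routes:
Linby → Hale → Tarn → Dunly: 2+3+3 = 8
Linby → Hale → Dunly: 2+3 = 5
The minimum is 5 km via Linby → Hale → Dunly.
So from Linby the first move is to Hale.

Hale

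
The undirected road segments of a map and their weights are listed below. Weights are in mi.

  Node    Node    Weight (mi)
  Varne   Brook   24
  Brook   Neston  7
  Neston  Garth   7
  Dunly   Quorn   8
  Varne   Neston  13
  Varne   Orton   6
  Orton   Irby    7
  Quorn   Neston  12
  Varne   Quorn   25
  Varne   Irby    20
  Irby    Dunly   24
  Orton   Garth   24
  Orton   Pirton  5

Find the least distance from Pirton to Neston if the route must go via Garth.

Shortest Pirton→Garth: Pirton → Orton → Garth = 29
Shortest Garth→Neston: Garth → Neston = 7
Total via Garth: 29 + 7 = 36 mi.

36 mi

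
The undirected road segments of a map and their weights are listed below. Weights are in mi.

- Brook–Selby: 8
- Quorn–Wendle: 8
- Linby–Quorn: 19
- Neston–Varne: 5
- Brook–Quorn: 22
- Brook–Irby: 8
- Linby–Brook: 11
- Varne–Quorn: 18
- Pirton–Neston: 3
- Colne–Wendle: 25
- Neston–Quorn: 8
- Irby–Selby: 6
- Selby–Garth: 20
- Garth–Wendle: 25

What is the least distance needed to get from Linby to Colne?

52 mi

Shortest distances from Linby:
Linby: 0
Brook: 11  (via Linby)
Irby: 19  (via Brook)
Selby: 19  (via Brook)
Quorn: 19  (via Linby)
Neston: 27  (via Quorn)
Wendle: 27  (via Quorn)
Pirton: 30  (via Neston)
Varne: 32  (via Neston)
Garth: 39  (via Selby)
Colne: 52  (via Wendle)
Shortest route: Linby–Quorn–Wendle–Colne = 52 mi.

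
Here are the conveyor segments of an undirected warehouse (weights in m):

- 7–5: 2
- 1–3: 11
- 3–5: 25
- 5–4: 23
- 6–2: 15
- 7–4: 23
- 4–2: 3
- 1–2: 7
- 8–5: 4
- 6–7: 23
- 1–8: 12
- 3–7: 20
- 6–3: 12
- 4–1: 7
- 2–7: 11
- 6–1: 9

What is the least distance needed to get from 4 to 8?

19 m

Compare a few routes:
4 → 2 → 7 → 5 → 8: 3+11+2+4 = 20
4 → 1 → 8: 7+12 = 19
4 → 2 → 1 → 8: 3+7+12 = 22
Cheapest is 4 → 1 → 8 at 19 m.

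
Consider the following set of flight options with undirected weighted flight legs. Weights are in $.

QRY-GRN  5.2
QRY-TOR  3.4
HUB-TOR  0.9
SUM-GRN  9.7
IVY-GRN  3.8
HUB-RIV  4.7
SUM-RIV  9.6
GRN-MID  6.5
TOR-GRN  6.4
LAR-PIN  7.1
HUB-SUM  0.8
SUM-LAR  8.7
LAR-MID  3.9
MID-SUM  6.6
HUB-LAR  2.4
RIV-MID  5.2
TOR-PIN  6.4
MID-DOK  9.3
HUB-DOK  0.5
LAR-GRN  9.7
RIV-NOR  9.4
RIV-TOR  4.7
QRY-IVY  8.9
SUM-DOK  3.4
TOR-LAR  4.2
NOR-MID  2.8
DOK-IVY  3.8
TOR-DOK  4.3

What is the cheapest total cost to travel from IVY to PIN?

$11.6

Settle nodes by increasing distance from IVY:
IVY: 0
DOK: 3.8  (via IVY)
GRN: 3.8  (via IVY)
HUB: 4.3  (via DOK)
SUM: 5.1  (via HUB)
TOR: 5.2  (via HUB)
LAR: 6.7  (via HUB)
QRY: 8.6  (via TOR)
RIV: 9  (via HUB)
MID: 10.3  (via GRN)
PIN: 11.6  (via TOR)
Shortest route: IVY → DOK → HUB → TOR → PIN = $11.6.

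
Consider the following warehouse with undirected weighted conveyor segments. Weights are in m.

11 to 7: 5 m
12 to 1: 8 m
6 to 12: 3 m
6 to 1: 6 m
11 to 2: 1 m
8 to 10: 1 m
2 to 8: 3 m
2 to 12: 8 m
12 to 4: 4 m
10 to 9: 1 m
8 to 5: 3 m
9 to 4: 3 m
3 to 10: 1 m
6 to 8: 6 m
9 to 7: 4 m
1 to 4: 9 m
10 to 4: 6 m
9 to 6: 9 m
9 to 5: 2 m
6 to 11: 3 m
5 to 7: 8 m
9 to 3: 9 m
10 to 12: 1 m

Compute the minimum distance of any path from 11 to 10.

5 m

Candidate routes:
11–2–8–10: 1+3+1 = 5
11–6–12–10: 3+3+1 = 7
Cheapest is 11–2–8–10 at 5 m.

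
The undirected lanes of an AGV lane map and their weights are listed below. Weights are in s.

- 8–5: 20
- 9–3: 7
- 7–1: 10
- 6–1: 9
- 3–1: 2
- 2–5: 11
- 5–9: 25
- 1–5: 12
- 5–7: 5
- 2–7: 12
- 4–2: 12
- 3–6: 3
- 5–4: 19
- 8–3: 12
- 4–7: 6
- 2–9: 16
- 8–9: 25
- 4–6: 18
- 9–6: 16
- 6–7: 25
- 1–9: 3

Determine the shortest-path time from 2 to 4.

Enumerating some paths:
2 → 7 → 4: 12+6 = 18
2 → 5 → 7 → 4: 11+5+6 = 22
2 → 4: 12 = 12
Cheapest is 2 → 4 at 12 s.

12 s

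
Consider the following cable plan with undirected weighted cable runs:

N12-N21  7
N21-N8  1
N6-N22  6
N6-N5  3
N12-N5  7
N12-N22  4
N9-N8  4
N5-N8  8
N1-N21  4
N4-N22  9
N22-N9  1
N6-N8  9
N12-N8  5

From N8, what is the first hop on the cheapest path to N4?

N9

Candidate routes:
N8–N9–N22–N4: 4+1+9 = 14
N8–N21–N12–N22–N4: 1+7+4+9 = 21
N8–N12–N22–N4: 5+4+9 = 18
N8–N6–N22–N4: 9+6+9 = 24
Cheapest is N8–N9–N22–N4 at 14.
So from N8 the first move is to N9.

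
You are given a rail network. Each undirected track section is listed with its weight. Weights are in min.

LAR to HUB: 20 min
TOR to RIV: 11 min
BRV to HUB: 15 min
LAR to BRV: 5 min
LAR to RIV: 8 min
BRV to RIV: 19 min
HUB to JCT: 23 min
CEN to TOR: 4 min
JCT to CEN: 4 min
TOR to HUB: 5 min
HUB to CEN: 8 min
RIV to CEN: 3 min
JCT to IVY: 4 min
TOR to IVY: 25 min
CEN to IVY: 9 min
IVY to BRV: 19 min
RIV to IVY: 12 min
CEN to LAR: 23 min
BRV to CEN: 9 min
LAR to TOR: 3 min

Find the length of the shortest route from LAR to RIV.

Running Dijkstra from LAR:
LAR: 0
TOR: 3  (via LAR)
BRV: 5  (via LAR)
CEN: 7  (via TOR)
HUB: 8  (via TOR)
RIV: 8  (via LAR)
Shortest route: LAR → RIV = 8 min.

8 min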